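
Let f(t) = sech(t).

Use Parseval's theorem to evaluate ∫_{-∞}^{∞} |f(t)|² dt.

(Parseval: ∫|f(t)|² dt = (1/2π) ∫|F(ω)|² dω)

∫|f(t)|² dt = 2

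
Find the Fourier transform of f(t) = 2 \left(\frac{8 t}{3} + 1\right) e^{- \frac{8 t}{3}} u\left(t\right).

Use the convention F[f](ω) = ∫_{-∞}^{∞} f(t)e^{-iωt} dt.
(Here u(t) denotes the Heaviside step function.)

F(ω) = \frac{6 \left(- 3 i \omega - 16\right)}{9 \omega^{2} - 48 i \omega - 64}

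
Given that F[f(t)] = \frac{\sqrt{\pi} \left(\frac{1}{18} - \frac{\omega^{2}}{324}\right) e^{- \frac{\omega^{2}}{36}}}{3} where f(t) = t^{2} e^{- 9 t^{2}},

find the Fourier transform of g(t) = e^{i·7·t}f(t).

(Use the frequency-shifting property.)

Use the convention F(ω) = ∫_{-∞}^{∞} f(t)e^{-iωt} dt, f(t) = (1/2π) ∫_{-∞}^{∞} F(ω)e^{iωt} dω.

F[g](ω) = \frac{\sqrt{\pi} \left(18 - \left(\omega - 7\right)^{2}\right) e^{- \frac{\left(\omega - 7\right)^{2}}{36}}}{972}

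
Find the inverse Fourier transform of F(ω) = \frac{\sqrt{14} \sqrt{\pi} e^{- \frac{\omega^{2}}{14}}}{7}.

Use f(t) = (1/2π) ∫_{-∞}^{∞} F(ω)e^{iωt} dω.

f(t) = e^{- \frac{7 t^{2}}{2}}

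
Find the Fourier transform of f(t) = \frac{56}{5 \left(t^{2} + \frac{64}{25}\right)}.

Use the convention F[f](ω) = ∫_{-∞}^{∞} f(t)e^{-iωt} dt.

F(ω) = 7 \pi e^{- \frac{8 \left|{\omega}\right|}{5}}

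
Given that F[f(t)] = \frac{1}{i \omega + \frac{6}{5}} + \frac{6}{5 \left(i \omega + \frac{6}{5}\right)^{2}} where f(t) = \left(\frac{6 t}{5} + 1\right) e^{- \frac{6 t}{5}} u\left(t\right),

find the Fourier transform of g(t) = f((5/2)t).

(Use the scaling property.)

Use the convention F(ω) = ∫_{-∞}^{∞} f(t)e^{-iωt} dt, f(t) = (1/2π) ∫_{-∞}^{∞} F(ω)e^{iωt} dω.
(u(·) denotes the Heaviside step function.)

F[g](ω) = \frac{- i \omega - 6}{\omega^{2} - 6 i \omega - 9}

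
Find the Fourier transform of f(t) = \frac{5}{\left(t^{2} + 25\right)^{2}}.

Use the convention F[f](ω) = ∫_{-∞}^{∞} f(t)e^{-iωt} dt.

F(ω) = \frac{\pi \left(5 \left|{\omega}\right| + 1\right) e^{- 5 \left|{\omega}\right|}}{50}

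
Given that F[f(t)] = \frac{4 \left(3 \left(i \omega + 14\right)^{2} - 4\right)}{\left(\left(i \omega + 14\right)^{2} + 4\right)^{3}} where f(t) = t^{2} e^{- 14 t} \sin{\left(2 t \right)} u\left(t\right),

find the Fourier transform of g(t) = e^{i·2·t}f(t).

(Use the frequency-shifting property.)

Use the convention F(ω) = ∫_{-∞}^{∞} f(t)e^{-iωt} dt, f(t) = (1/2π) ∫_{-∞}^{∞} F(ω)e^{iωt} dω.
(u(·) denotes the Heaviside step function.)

F[g](ω) = \frac{4 \left(3 \left(i \left(\omega - 2\right) + 14\right)^{2} - 4\right)}{\left(\left(i \left(\omega - 2\right) + 14\right)^{2} + 4\right)^{3}}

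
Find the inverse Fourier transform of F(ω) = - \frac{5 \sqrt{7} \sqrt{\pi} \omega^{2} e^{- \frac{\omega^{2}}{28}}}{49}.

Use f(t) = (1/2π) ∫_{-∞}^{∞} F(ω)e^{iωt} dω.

f(t) = 5 \left(28 t^{2} - 2\right) e^{- 7 t^{2}}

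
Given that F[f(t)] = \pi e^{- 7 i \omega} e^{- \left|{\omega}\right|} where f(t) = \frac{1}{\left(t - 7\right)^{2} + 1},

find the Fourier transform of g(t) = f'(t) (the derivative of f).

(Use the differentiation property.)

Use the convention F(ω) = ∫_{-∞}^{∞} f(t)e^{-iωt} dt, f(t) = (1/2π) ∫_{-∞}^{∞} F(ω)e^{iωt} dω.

F[g](ω) = i \pi \omega e^{- 7 i \omega - \left|{\omega}\right|}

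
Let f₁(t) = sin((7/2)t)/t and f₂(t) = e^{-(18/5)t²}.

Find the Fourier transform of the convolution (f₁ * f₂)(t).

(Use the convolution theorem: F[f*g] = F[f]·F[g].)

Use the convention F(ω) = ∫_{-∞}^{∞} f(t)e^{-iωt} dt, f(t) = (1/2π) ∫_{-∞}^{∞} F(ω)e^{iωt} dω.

F[f₁*f₂](ω) = \begin{cases} \frac{\sqrt{10} \pi^{\frac{3}{2}} e^{- \frac{5 \omega^{2}}{72}}}{6} & \text{for}\: \omega > - \frac{7}{2} \wedge \omega < \frac{7}{2} \\0 & \text{otherwise} \end{cases}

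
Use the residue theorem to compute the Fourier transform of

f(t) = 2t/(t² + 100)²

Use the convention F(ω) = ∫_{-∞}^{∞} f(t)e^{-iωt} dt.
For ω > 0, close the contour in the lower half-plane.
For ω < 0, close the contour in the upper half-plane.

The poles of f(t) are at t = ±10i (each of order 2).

Let g(z) = f(z)e^{-iωz}; for large |z| the factor e^{-iωz} decays in the lower half-plane when ω > 0 and in the upper half-plane when ω < 0.

Case ω > 0 (lower half-plane, clockwise contour ⇒ F(ω) = -2πi·ΣRes):
  Res_{z = - 10 i} g(z) = \frac{\omega e^{- 10 \omega}}{20} (pole of order 2)
  F(ω) = -2πi·ΣRes = - \frac{i \pi \omega e^{- 10 \omega}}{10}

Case ω < 0 (upper half-plane, counterclockwise contour ⇒ F(ω) = +2πi·ΣRes):
  Res_{z = 10 i} g(z) = - \frac{\omega e^{10 \omega}}{20} (pole of order 2)
  F(ω) = 2πi·ΣRes = - \frac{i \pi \omega e^{10 \omega}}{10}

Both cases combine into a single formula in |ω|:

F(ω) = - \frac{i \pi \omega e^{- 10 \left|{\omega}\right|}}{10}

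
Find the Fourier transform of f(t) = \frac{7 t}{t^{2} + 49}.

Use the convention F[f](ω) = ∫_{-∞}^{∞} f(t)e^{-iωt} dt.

F(ω) = - 7 i \pi e^{- 7 \left|{\omega}\right|} \operatorname{sign}{\left(\omega \right)}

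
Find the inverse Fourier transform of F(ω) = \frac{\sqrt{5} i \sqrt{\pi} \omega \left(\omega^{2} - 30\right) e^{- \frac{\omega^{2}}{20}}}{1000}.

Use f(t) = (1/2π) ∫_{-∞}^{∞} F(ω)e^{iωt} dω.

f(t) = 5 t^{3} e^{- 5 t^{2}}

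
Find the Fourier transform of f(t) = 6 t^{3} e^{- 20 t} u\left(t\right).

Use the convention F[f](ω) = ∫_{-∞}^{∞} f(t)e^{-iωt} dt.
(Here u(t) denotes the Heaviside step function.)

F(ω) = \frac{36}{\left(i \omega + 20\right)^{4}}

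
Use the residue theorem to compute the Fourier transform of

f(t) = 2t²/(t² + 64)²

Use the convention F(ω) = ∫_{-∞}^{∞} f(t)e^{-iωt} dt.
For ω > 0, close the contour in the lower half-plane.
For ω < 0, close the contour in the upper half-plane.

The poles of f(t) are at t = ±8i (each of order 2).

Let g(z) = f(z)e^{-iωz}; for large |z| the factor e^{-iωz} decays in the lower half-plane when ω > 0 and in the upper half-plane when ω < 0.

Case ω > 0 (lower half-plane, clockwise contour ⇒ F(ω) = -2πi·ΣRes):
  Res_{z = - 8 i} g(z) = \frac{i \left(1 - 8 \omega\right) e^{- 8 \omega}}{16} (pole of order 2)
  F(ω) = -2πi·ΣRes = \frac{\pi \left(1 - 8 \omega\right) e^{- 8 \omega}}{8}

Case ω < 0 (upper half-plane, counterclockwise contour ⇒ F(ω) = +2πi·ΣRes):
  Res_{z = 8 i} g(z) = \frac{i \left(- 8 \omega - 1\right) e^{8 \omega}}{16} (pole of order 2)
  F(ω) = 2πi·ΣRes = \frac{\pi \left(8 \omega + 1\right) e^{8 \omega}}{8}

Both cases combine into a single formula in |ω|:

F(ω) = \frac{\pi \left(1 - 8 \left|{\omega}\right|\right) e^{- 8 \left|{\omega}\right|}}{8}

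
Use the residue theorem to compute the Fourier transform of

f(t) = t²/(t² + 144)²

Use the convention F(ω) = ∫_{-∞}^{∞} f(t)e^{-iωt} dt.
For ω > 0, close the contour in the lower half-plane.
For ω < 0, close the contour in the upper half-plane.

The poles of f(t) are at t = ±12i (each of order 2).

Let g(z) = f(z)e^{-iωz}; for large |z| the factor e^{-iωz} decays in the lower half-plane when ω > 0 and in the upper half-plane when ω < 0.

Case ω > 0 (lower half-plane, clockwise contour ⇒ F(ω) = -2πi·ΣRes):
  Res_{z = - 12 i} g(z) = \frac{i \left(1 - 12 \omega\right) e^{- 12 \omega}}{48} (pole of order 2)
  F(ω) = -2πi·ΣRes = \frac{\pi \left(1 - 12 \omega\right) e^{- 12 \omega}}{24}

Case ω < 0 (upper half-plane, counterclockwise contour ⇒ F(ω) = +2πi·ΣRes):
  Res_{z = 12 i} g(z) = \frac{i \left(- 12 \omega - 1\right) e^{12 \omega}}{48} (pole of order 2)
  F(ω) = 2πi·ΣRes = \frac{\pi \left(12 \omega + 1\right) e^{12 \omega}}{24}

Both cases combine into a single formula in |ω|:

F(ω) = \frac{\pi \left(1 - 12 \left|{\omega}\right|\right) e^{- 12 \left|{\omega}\right|}}{24}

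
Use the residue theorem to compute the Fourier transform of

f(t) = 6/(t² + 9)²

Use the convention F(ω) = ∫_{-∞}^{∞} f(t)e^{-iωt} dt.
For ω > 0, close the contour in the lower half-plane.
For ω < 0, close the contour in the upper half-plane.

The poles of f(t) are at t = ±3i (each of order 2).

Let g(z) = f(z)e^{-iωz}; for large |z| the factor e^{-iωz} decays in the lower half-plane when ω > 0 and in the upper half-plane when ω < 0.

Case ω > 0 (lower half-plane, clockwise contour ⇒ F(ω) = -2πi·ΣRes):
  Res_{z = - 3 i} g(z) = \frac{i \left(3 \omega + 1\right) e^{- 3 \omega}}{18} (pole of order 2)
  F(ω) = -2πi·ΣRes = \frac{\pi \left(3 \omega + 1\right) e^{- 3 \omega}}{9}

Case ω < 0 (upper half-plane, counterclockwise contour ⇒ F(ω) = +2πi·ΣRes):
  Res_{z = 3 i} g(z) = \frac{i \left(3 \omega - 1\right) e^{3 \omega}}{18} (pole of order 2)
  F(ω) = 2πi·ΣRes = \frac{\pi \left(1 - 3 \omega\right) e^{3 \omega}}{9}

Both cases combine into a single formula in |ω|:

F(ω) = \frac{\pi \left(3 \left|{\omega}\right| + 1\right) e^{- 3 \left|{\omega}\right|}}{9}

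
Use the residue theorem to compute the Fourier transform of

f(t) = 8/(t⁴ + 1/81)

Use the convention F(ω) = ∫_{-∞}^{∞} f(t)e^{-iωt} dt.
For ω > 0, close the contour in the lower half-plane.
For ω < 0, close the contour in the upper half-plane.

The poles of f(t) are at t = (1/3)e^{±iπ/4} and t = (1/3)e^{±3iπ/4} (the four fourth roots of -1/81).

Let g(z) = f(z)e^{-iωz}; for large |z| the factor e^{-iωz} decays in the lower half-plane when ω > 0 and in the upper half-plane when ω < 0.

Case ω > 0 (lower half-plane, clockwise contour ⇒ F(ω) = -2πi·ΣRes):
  Res_{z = - \frac{\sqrt{2}}{6} - \frac{\sqrt{2} i}{6}} g(z) = \sqrt{2} \left(27 + 27 i\right) e^{\frac{\sqrt{2} \omega \left(-1 + i\right)}{6}}
  Res_{z = \frac{\sqrt{2}}{6} - \frac{\sqrt{2} i}{6}} g(z) = \sqrt{2} \left(-27 + 27 i\right) e^{- \frac{\sqrt{2} \omega \left(1 + i\right)}{6}}
  F(ω) = -2πi·ΣRes = 54 \sqrt{2} \pi \left(\left(1 - i\right) e^{\frac{\sqrt{2} i \omega}{3}} + 1 + i\right) e^{- \frac{\sqrt{2} \omega \left(1 + i\right)}{6}} = 216 \pi e^{- \frac{\sqrt{2} \omega}{6}} \sin{\left(\frac{\sqrt{2} \omega}{6} + \frac{\pi}{4} \right)}

Case ω < 0 (upper half-plane, counterclockwise contour ⇒ F(ω) = +2πi·ΣRes):
  Res_{z = \frac{\sqrt{2}}{6} + \frac{\sqrt{2} i}{6}} g(z) = \sqrt{2} \left(-27 - 27 i\right) e^{\frac{\sqrt{2} \omega \left(1 - i\right)}{6}}
  Res_{z = - \frac{\sqrt{2}}{6} + \frac{\sqrt{2} i}{6}} g(z) = \sqrt{2} \left(27 - 27 i\right) e^{\frac{\sqrt{2} \omega \left(1 + i\right)}{6}}
  F(ω) = 2πi·ΣRes = - 54 \sqrt{2} i \pi \left(\left(1 + i\right) e^{\frac{\sqrt{2} \omega \left(1 - i\right)}{6}} - \left(1 - i\right) e^{\frac{\sqrt{2} \omega \left(1 + i\right)}{6}}\right) = 216 \pi e^{\frac{\sqrt{2} \omega}{6}} \cos{\left(\frac{\sqrt{2} \omega}{6} + \frac{\pi}{4} \right)}

Both cases combine into a single formula in |ω|:

F(ω) = 216 \pi e^{- \frac{\sqrt{2} \left|{\omega}\right|}{6}} \sin{\left(\frac{\sqrt{2} \left|{\omega}\right|}{6} + \frac{\pi}{4} \right)}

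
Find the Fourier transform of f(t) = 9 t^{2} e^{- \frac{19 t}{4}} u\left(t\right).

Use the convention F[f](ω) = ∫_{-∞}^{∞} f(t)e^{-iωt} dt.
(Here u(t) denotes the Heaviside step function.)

F(ω) = \frac{1152}{\left(4 i \omega + 19\right)^{3}}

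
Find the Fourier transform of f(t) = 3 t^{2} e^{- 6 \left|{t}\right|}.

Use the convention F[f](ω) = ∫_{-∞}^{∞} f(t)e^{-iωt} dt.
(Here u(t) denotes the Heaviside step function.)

F(ω) = \frac{216 \left(12 - \omega^{2}\right)}{\left(\omega^{2} + 36\right)^{3}}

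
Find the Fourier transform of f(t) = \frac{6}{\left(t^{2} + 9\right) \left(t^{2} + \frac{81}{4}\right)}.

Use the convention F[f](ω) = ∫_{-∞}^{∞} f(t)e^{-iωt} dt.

F(ω) = \frac{8 \pi e^{- 3 \left|{\omega}\right|}}{45} - \frac{16 \pi e^{- \frac{9 \left|{\omega}\right|}{2}}}{135}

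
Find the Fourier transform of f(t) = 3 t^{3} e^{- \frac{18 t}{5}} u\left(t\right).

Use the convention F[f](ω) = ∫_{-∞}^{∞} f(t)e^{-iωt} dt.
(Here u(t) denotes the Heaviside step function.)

F(ω) = \frac{11250}{\left(5 i \omega + 18\right)^{4}}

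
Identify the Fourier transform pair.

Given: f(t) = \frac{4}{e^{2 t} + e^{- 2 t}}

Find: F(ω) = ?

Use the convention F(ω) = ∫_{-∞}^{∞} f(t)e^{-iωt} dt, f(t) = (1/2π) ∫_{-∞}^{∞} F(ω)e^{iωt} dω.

F(ω) = \frac{\pi}{\cosh{\left(\frac{\pi \omega}{4} \right)}}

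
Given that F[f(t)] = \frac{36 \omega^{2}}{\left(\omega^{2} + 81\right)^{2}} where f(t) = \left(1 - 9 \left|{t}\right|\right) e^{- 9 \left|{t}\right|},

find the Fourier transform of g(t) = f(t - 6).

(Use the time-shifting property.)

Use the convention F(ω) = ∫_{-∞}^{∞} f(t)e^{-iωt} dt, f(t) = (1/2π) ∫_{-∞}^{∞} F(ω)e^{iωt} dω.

F[g](ω) = \frac{36 \omega^{2} e^{- 6 i \omega}}{\left(\omega^{2} + 81\right)^{2}}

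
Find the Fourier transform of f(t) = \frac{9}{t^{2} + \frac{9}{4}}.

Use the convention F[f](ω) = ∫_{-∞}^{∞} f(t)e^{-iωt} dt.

F(ω) = 6 \pi e^{- \frac{3 \left|{\omega}\right|}{2}}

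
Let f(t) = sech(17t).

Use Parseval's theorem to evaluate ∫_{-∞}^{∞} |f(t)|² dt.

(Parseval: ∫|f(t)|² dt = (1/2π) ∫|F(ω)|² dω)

∫|f(t)|² dt = \frac{2}{17}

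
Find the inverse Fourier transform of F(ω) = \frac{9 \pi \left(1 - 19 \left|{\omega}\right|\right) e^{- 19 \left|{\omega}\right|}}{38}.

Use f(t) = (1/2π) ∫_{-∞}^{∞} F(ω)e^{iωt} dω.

f(t) = \frac{9 t^{2}}{\left(t^{2} + 361\right)^{2}}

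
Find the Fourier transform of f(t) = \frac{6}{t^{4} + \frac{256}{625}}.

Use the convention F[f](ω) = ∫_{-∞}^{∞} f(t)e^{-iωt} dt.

F(ω) = \frac{375 \pi e^{- \frac{2 \sqrt{2} \left|{\omega}\right|}{5}} \sin{\left(\frac{2 \sqrt{2} \left|{\omega}\right|}{5} + \frac{\pi}{4} \right)}}{32}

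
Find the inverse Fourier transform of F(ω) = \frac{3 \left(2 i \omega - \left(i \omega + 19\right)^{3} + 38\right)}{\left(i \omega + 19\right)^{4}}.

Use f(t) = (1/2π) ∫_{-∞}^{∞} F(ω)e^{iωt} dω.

f(t) = 3 \left(t^{2} - 1\right) e^{- 19 t} u\left(t\right)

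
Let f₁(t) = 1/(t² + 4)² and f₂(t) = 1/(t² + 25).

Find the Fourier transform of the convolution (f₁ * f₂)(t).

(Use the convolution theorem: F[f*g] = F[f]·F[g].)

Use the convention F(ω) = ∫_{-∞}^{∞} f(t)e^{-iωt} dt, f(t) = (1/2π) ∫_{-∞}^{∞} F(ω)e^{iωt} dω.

F[f₁*f₂](ω) = \frac{\pi^{2} \left(2 \left|{\omega}\right| + 1\right) e^{- 7 \left|{\omega}\right|}}{80}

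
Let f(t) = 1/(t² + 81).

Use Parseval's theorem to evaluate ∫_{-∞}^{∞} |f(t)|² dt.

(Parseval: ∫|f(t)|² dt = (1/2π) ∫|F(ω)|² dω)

∫|f(t)|² dt = \frac{\pi}{1458}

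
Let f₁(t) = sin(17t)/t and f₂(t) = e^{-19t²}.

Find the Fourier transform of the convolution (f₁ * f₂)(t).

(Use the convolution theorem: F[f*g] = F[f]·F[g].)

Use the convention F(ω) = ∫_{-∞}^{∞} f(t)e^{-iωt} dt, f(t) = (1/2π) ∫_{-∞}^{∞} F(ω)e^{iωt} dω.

F[f₁*f₂](ω) = \begin{cases} \frac{\sqrt{19} \pi^{\frac{3}{2}} e^{- \frac{\omega^{2}}{76}}}{19} & \text{for}\: \omega > -17 \wedge \omega < 17 \\0 & \text{otherwise} \end{cases}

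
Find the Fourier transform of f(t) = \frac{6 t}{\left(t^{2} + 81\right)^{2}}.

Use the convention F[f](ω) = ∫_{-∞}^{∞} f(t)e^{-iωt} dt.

F(ω) = - \frac{i \pi \omega e^{- 9 \left|{\omega}\right|}}{3}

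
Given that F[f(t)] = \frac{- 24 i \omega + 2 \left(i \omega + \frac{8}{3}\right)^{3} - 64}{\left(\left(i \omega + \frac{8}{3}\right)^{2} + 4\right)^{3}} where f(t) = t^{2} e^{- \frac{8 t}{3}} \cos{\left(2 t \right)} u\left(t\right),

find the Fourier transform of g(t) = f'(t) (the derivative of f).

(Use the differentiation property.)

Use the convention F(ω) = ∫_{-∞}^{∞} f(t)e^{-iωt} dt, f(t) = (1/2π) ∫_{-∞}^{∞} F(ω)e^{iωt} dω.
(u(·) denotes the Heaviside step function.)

F[g](ω) = - \frac{54 i \omega \left(324 i \omega - \left(3 i \omega + 8\right)^{3} + 864\right)}{\left(\left(3 i \omega + 8\right)^{2} + 36\right)^{3}}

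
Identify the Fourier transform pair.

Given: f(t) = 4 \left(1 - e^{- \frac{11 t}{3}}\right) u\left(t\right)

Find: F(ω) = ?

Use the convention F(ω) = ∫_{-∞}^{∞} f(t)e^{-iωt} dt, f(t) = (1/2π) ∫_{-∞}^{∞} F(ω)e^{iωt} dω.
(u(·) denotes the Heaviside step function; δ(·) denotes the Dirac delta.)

F(ω) = 4 \pi \delta\left(\omega\right) - \frac{44 i}{3 \omega \left(i \omega + \frac{11}{3}\right)}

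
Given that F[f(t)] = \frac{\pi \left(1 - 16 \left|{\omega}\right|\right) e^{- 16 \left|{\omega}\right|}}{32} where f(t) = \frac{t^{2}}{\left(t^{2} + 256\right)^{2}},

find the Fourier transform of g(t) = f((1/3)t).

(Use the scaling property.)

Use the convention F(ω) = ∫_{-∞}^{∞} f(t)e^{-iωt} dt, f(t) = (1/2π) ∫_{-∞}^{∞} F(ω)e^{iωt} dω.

F[g](ω) = \frac{3 \pi \left(1 - 48 \left|{\omega}\right|\right) e^{- 48 \left|{\omega}\right|}}{32}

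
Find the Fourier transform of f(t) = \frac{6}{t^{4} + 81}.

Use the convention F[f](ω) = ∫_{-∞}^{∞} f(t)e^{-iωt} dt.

F(ω) = \frac{2 \pi e^{- \frac{3 \sqrt{2} \left|{\omega}\right|}{2}} \sin{\left(\frac{3 \sqrt{2} \left|{\omega}\right|}{2} + \frac{\pi}{4} \right)}}{9}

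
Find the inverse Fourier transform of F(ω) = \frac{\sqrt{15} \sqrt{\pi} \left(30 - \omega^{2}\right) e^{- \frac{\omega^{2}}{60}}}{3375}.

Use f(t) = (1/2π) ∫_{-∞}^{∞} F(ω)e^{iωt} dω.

f(t) = 4 t^{2} e^{- 15 t^{2}}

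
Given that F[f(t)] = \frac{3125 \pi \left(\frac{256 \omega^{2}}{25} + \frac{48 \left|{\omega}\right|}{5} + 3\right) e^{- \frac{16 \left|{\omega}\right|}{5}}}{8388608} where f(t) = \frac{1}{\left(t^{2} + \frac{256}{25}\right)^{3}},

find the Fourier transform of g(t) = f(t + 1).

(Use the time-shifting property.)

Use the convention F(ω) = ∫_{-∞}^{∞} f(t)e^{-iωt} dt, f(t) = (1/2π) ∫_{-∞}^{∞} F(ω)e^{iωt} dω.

F[g](ω) = \frac{125 \pi \left(256 \omega^{2} + 240 \left|{\omega}\right| + 75\right) e^{i \omega - \frac{16 \left|{\omega}\right|}{5}}}{8388608}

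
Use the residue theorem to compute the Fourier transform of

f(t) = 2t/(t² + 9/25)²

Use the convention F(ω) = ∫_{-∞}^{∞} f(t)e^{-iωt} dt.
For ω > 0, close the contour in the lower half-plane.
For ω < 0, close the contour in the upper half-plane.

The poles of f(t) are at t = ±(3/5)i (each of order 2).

Let g(z) = f(z)e^{-iωz}; for large |z| the factor e^{-iωz} decays in the lower half-plane when ω > 0 and in the upper half-plane when ω < 0.

Case ω > 0 (lower half-plane, clockwise contour ⇒ F(ω) = -2πi·ΣRes):
  Res_{z = - \frac{3 i}{5}} g(z) = \frac{5 \omega e^{- \frac{3 \omega}{5}}}{6} (pole of order 2)
  F(ω) = -2πi·ΣRes = - \frac{5 i \pi \omega e^{- \frac{3 \omega}{5}}}{3}

Case ω < 0 (upper half-plane, counterclockwise contour ⇒ F(ω) = +2πi·ΣRes):
  Res_{z = \frac{3 i}{5}} g(z) = - \frac{5 \omega e^{\frac{3 \omega}{5}}}{6} (pole of order 2)
  F(ω) = 2πi·ΣRes = - \frac{5 i \pi \omega e^{\frac{3 \omega}{5}}}{3}

Both cases combine into a single formula in |ω|:

F(ω) = - \frac{5 i \pi \omega e^{- \frac{3 \left|{\omega}\right|}{5}}}{3}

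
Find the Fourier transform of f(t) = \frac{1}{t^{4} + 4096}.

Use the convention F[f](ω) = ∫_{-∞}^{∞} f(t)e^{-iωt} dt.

F(ω) = \frac{\pi e^{- 4 \sqrt{2} \left|{\omega}\right|} \sin{\left(4 \sqrt{2} \left|{\omega}\right| + \frac{\pi}{4} \right)}}{512}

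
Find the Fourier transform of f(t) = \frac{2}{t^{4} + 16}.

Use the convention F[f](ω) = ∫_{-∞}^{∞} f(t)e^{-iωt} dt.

F(ω) = \frac{\pi e^{- \sqrt{2} \left|{\omega}\right|} \sin{\left(\sqrt{2} \left|{\omega}\right| + \frac{\pi}{4} \right)}}{4}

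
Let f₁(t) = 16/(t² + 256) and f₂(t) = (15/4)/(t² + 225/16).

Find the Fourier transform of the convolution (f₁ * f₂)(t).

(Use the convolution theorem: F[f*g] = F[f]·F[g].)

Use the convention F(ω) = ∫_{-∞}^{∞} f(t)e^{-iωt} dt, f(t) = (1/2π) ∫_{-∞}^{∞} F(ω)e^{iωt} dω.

F[f₁*f₂](ω) = \pi^{2} e^{- \frac{79 \left|{\omega}\right|}{4}}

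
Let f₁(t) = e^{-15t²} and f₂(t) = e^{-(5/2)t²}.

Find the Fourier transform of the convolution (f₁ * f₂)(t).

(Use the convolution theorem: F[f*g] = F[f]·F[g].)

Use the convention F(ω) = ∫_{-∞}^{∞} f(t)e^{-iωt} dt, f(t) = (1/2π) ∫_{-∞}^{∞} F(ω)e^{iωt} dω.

F[f₁*f₂](ω) = \frac{\sqrt{6} \pi e^{- \frac{7 \omega^{2}}{60}}}{15}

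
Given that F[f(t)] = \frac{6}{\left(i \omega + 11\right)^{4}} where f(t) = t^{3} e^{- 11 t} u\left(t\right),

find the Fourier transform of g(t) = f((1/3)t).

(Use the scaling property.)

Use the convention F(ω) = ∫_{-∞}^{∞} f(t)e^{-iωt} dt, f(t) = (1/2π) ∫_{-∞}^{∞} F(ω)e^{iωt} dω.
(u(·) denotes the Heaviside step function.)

F[g](ω) = \frac{18}{\left(3 i \omega + 11\right)^{4}}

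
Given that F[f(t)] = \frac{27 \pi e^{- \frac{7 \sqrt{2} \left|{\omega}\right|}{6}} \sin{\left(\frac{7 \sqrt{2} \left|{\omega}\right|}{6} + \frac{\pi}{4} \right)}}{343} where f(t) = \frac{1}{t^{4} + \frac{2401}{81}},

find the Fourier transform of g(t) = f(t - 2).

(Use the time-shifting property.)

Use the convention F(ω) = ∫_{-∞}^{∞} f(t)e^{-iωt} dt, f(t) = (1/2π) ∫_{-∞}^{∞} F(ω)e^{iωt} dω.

F[g](ω) = \frac{27 \pi e^{- 2 i \omega - \frac{7 \sqrt{2} \left|{\omega}\right|}{6}} \sin{\left(\frac{7 \sqrt{2} \left|{\omega}\right|}{6} + \frac{\pi}{4} \right)}}{343}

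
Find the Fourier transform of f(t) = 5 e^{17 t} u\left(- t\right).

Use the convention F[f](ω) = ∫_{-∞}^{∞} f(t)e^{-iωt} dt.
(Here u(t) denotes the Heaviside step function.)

F(ω) = - \frac{5}{i \omega - 17}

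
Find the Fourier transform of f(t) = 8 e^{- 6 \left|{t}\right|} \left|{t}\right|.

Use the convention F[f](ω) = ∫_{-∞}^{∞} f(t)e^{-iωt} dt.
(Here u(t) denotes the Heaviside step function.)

F(ω) = \frac{16 \left(36 - \omega^{2}\right)}{\left(\omega^{2} + 36\right)^{2}}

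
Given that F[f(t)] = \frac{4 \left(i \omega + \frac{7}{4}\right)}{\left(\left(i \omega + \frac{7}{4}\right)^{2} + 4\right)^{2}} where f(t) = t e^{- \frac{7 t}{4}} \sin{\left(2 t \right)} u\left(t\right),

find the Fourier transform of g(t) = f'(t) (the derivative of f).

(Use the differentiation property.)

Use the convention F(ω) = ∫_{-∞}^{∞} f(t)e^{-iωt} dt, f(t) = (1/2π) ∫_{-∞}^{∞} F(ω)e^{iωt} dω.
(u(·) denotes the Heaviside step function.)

F[g](ω) = \frac{256 i \omega \left(4 i \omega + 7\right)}{\left(\left(4 i \omega + 7\right)^{2} + 64\right)^{2}}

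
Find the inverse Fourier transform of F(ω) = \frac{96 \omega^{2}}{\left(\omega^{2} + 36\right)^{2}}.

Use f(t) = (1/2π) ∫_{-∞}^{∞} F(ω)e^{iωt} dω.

f(t) = 4 \left(1 - 6 \left|{t}\right|\right) e^{- 6 \left|{t}\right|}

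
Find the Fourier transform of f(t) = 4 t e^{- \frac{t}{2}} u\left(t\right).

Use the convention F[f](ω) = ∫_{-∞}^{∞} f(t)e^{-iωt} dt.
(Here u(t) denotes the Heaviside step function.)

F(ω) = \frac{16}{\left(2 i \omega + 1\right)^{2}}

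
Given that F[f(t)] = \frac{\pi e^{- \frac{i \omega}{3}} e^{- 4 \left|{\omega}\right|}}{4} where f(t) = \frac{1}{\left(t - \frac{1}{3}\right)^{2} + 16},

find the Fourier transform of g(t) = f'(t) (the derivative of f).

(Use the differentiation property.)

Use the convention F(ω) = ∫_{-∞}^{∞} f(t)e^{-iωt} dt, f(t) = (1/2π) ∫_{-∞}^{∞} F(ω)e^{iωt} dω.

F[g](ω) = \frac{i \pi \omega e^{- \frac{i \omega}{3} - 4 \left|{\omega}\right|}}{4}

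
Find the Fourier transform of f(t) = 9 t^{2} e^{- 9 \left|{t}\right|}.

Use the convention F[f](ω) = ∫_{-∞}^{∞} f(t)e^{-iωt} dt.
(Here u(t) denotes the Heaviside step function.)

F(ω) = \frac{972 \left(27 - \omega^{2}\right)}{\left(\omega^{2} + 81\right)^{3}}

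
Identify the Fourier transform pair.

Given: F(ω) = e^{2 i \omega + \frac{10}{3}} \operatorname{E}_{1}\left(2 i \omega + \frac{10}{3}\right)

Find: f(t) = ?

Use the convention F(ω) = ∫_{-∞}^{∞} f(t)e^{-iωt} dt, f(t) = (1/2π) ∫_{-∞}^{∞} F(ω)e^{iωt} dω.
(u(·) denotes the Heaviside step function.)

f(t) = \frac{e^{- \frac{5 t}{3}} u\left(t\right)}{t + 2}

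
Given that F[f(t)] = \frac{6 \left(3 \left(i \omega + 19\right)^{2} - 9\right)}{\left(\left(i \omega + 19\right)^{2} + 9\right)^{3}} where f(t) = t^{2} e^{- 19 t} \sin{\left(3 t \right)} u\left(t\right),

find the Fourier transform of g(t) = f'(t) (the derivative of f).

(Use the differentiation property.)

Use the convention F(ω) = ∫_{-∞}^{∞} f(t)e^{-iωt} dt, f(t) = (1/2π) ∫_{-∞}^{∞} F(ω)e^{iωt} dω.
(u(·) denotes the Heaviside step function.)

F[g](ω) = \frac{18 i \omega \left(\left(i \omega + 19\right)^{2} - 3\right)}{\left(\left(i \omega + 19\right)^{2} + 9\right)^{3}}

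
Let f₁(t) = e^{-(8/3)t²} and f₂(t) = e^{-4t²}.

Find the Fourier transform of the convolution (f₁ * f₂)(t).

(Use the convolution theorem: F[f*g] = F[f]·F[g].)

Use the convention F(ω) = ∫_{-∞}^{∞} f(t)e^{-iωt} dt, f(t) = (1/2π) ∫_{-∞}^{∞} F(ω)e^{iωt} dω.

F[f₁*f₂](ω) = \frac{\sqrt{6} \pi e^{- \frac{5 \omega^{2}}{32}}}{8}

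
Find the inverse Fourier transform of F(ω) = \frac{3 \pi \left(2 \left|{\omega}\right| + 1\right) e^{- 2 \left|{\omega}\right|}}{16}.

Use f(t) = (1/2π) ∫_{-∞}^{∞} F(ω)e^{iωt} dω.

f(t) = \frac{3}{\left(t^{2} + 4\right)^{2}}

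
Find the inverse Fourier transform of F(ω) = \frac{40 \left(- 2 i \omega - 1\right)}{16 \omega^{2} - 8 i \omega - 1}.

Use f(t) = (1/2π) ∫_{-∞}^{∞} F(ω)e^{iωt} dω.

f(t) = 5 \left(\frac{t}{4} + 1\right) e^{- \frac{t}{4}} u\left(t\right)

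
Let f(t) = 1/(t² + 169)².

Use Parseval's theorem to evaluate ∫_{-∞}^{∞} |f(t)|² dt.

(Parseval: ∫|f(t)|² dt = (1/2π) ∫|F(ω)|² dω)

∫|f(t)|² dt = \frac{5 \pi}{1003976272}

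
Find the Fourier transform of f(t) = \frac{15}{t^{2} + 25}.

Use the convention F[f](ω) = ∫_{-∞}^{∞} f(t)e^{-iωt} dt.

F(ω) = 3 \pi e^{- 5 \left|{\omega}\right|}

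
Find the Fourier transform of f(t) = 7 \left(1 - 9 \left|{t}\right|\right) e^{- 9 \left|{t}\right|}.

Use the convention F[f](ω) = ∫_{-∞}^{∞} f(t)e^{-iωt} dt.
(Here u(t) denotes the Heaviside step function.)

F(ω) = \frac{252 \omega^{2}}{\left(\omega^{2} + 81\right)^{2}}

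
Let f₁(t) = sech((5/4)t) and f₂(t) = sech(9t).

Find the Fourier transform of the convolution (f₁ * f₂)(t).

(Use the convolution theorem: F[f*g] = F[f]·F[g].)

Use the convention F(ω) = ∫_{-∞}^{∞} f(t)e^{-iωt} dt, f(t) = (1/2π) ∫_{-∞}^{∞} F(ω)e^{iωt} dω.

F[f₁*f₂](ω) = \frac{4 \pi^{2}}{45 \cosh{\left(\frac{\pi \omega}{18} \right)} \cosh{\left(\frac{2 \pi \omega}{5} \right)}}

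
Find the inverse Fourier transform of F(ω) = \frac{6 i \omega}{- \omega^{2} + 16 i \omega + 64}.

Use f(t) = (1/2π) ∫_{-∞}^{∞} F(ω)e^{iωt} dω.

f(t) = 6 \left(1 - 8 t\right) e^{- 8 t} u\left(t\right)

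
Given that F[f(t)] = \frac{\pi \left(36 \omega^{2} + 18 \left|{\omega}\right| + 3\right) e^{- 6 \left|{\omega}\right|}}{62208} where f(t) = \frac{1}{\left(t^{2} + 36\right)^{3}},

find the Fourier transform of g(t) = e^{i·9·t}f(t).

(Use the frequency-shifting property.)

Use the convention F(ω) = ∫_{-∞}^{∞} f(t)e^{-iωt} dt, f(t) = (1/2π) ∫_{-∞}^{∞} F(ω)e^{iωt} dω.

F[g](ω) = \frac{\pi \left(12 \left(\omega - 9\right)^{2} + 6 \left|{\omega - 9}\right| + 1\right) e^{- 6 \left|{\omega - 9}\right|}}{20736}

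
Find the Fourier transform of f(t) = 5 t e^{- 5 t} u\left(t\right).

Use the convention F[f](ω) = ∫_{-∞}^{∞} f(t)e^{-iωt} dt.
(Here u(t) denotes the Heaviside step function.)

F(ω) = \frac{5}{\left(i \omega + 5\right)^{2}}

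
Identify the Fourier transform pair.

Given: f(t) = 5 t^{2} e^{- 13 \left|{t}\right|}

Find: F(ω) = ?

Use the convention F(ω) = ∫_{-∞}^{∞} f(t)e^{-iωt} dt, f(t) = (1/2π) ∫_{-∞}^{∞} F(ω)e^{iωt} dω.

F(ω) = \frac{260 \left(169 - 3 \omega^{2}\right)}{\left(\omega^{2} + 169\right)^{3}}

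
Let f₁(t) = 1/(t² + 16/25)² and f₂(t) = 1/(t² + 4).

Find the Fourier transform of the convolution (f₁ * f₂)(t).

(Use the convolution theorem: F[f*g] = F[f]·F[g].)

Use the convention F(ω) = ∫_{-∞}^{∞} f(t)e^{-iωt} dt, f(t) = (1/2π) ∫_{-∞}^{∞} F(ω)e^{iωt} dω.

F[f₁*f₂](ω) = \frac{25 \pi^{2} \left(4 \left|{\omega}\right| + 5\right) e^{- \frac{14 \left|{\omega}\right|}{5}}}{256}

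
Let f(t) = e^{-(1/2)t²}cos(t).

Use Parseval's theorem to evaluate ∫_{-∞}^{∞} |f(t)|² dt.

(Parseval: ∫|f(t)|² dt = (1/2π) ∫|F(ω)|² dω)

∫|f(t)|² dt = \frac{\sqrt{\pi} \left(1 + e\right)}{2 e}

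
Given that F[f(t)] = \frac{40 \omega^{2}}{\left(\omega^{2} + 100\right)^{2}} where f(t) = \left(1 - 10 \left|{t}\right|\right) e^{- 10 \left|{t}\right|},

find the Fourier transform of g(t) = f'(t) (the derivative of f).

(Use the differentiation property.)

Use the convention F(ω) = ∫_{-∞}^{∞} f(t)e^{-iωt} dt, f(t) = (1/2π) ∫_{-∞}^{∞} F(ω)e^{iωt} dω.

F[g](ω) = \frac{40 i \omega^{3}}{\left(\omega^{2} + 100\right)^{2}}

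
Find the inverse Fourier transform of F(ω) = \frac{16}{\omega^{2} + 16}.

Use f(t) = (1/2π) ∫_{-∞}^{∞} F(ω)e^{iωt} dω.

f(t) = 2 e^{- 4 \left|{t}\right|}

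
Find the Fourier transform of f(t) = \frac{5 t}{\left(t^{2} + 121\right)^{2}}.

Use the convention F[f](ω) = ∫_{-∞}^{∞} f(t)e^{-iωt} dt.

F(ω) = - \frac{5 i \pi \omega e^{- 11 \left|{\omega}\right|}}{22}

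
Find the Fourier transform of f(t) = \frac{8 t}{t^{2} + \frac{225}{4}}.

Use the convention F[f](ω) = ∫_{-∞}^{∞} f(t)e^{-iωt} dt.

F(ω) = - 8 i \pi e^{- \frac{15 \left|{\omega}\right|}{2}} \operatorname{sign}{\left(\omega \right)}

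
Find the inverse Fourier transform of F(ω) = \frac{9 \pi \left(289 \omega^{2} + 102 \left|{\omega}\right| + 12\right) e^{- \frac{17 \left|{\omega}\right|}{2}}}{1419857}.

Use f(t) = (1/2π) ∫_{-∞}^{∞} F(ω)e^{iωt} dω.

f(t) = \frac{9}{\left(t^{2} + \frac{289}{4}\right)^{3}}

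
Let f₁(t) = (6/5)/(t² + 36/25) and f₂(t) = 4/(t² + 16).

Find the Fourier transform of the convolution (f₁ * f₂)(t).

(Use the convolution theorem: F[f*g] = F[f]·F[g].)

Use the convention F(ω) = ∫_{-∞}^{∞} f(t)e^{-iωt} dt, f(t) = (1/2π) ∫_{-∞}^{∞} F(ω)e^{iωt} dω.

F[f₁*f₂](ω) = \pi^{2} e^{- \frac{26 \left|{\omega}\right|}{5}}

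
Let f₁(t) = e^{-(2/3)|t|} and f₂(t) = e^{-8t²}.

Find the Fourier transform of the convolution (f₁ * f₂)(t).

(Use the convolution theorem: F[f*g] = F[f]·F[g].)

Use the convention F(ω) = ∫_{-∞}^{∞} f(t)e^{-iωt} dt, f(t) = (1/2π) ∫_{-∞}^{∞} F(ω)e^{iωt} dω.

F[f₁*f₂](ω) = \frac{3 \sqrt{2} \sqrt{\pi} e^{- \frac{\omega^{2}}{32}}}{9 \omega^{2} + 4}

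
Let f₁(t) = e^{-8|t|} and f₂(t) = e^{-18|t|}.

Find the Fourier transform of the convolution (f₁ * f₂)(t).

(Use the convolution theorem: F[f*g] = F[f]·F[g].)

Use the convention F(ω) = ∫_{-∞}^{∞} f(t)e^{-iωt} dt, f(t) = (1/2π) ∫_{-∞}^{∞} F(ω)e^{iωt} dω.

F[f₁*f₂](ω) = \frac{576}{\left(\omega^{2} + 64\right) \left(\omega^{2} + 324\right)}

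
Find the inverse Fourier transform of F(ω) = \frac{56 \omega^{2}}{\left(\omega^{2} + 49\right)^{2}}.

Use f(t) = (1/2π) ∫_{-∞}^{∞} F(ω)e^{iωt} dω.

f(t) = 2 \left(1 - 7 \left|{t}\right|\right) e^{- 7 \left|{t}\right|}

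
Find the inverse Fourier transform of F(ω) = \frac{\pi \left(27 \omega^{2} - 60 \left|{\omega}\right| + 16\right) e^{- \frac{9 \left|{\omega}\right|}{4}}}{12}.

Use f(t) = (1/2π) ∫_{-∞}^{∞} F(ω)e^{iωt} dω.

f(t) = \frac{8 t^{4}}{\left(t^{2} + \frac{81}{16}\right)^{3}}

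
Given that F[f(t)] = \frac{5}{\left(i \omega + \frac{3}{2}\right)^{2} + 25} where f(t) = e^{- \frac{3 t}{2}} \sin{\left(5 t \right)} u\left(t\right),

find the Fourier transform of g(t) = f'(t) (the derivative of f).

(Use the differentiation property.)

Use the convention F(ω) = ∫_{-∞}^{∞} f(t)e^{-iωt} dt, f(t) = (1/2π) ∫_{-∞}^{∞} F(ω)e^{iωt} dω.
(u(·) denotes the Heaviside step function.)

F[g](ω) = \frac{20 i \omega}{\left(2 i \omega + 3\right)^{2} + 100}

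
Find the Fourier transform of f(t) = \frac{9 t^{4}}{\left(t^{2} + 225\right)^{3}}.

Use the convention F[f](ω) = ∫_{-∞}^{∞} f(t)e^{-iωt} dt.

F(ω) = \frac{9 \pi \left(75 \omega^{2} - 25 \left|{\omega}\right| + 1\right) e^{- 15 \left|{\omega}\right|}}{40}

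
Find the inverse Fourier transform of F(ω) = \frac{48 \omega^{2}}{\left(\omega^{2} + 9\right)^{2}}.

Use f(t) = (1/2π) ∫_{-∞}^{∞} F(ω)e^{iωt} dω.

f(t) = 4 \left(1 - 3 \left|{t}\right|\right) e^{- 3 \left|{t}\right|}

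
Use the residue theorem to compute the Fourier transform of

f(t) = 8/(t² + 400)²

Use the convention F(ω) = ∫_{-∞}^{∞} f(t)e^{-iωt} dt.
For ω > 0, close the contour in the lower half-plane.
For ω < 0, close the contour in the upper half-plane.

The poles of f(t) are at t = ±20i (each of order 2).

Let g(z) = f(z)e^{-iωz}; for large |z| the factor e^{-iωz} decays in the lower half-plane when ω > 0 and in the upper half-plane when ω < 0.

Case ω > 0 (lower half-plane, clockwise contour ⇒ F(ω) = -2πi·ΣRes):
  Res_{z = - 20 i} g(z) = \frac{i \left(20 \omega + 1\right) e^{- 20 \omega}}{4000} (pole of order 2)
  F(ω) = -2πi·ΣRes = \frac{\pi \left(20 \omega + 1\right) e^{- 20 \omega}}{2000}

Case ω < 0 (upper half-plane, counterclockwise contour ⇒ F(ω) = +2πi·ΣRes):
  Res_{z = 20 i} g(z) = \frac{i \left(20 \omega - 1\right) e^{20 \omega}}{4000} (pole of order 2)
  F(ω) = 2πi·ΣRes = \frac{\pi \left(1 - 20 \omega\right) e^{20 \omega}}{2000}

Both cases combine into a single formula in |ω|:

F(ω) = \frac{\pi \left(20 \left|{\omega}\right| + 1\right) e^{- 20 \left|{\omega}\right|}}{2000}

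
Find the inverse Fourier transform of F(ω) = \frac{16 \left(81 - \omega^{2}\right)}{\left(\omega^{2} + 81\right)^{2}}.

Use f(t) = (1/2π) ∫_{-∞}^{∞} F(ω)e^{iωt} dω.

f(t) = 8 e^{- 9 \left|{t}\right|} \left|{t}\right|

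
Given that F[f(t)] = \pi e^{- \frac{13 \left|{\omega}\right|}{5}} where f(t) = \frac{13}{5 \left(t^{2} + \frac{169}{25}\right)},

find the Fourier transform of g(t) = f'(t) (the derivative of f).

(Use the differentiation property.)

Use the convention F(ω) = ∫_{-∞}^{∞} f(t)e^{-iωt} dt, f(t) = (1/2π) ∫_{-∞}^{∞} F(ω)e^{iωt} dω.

F[g](ω) = i \pi \omega e^{- \frac{13 \left|{\omega}\right|}{5}}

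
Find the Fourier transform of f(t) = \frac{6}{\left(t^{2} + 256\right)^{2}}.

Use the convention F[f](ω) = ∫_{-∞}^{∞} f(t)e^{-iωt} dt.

F(ω) = \frac{3 \pi \left(16 \left|{\omega}\right| + 1\right) e^{- 16 \left|{\omega}\right|}}{4096}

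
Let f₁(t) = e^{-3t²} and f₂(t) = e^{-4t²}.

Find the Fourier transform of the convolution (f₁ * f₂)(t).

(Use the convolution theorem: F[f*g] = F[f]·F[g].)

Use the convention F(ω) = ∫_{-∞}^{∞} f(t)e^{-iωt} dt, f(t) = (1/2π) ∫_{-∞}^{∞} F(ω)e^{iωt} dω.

F[f₁*f₂](ω) = \frac{\sqrt{3} \pi e^{- \frac{7 \omega^{2}}{48}}}{6}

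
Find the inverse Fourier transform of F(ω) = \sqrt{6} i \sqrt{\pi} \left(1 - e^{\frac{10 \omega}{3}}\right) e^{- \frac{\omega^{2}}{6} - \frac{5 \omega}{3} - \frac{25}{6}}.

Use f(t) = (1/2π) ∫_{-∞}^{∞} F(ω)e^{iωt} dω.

f(t) = 6 e^{- \frac{3 t^{2}}{2}} \sin{\left(5 t \right)}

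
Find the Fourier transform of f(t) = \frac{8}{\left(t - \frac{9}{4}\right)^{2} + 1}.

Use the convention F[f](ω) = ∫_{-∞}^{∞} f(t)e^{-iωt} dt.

F(ω) = 8 \pi e^{- \frac{9 i \omega}{4} - \left|{\omega}\right|}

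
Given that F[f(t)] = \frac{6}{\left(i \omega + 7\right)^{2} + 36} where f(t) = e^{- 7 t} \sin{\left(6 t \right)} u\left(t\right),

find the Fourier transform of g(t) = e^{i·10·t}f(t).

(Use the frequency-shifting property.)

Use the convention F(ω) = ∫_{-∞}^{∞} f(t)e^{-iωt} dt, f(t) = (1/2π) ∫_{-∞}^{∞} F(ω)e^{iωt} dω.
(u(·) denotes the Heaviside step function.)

F[g](ω) = \frac{6}{\left(i \left(\omega - 10\right) + 7\right)^{2} + 36}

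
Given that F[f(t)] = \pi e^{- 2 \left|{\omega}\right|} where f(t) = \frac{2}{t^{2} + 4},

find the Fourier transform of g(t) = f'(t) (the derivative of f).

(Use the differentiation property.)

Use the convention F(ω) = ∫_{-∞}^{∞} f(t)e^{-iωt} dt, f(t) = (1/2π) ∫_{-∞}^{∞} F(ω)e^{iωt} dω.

F[g](ω) = i \pi \omega e^{- 2 \left|{\omega}\right|}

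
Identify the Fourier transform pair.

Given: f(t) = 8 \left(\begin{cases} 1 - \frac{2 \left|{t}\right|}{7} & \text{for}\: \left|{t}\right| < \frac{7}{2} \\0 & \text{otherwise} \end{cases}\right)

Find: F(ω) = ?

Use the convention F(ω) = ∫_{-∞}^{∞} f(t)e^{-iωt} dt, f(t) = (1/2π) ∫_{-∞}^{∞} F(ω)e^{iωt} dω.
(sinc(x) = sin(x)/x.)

F(ω) = 28 \operatorname{sinc}^{2}{\left(\frac{7 \omega}{4} \right)}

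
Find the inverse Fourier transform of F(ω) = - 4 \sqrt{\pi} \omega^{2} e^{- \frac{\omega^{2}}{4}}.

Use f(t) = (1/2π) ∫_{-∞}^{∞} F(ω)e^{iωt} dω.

f(t) = 4 \left(4 t^{2} - 2\right) e^{- t^{2}}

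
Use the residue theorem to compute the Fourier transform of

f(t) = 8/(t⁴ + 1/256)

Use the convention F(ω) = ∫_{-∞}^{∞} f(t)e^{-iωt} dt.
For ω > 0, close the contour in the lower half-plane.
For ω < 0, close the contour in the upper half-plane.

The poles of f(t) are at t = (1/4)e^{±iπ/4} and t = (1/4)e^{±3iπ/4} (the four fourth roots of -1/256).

Let g(z) = f(z)e^{-iωz}; for large |z| the factor e^{-iωz} decays in the lower half-plane when ω > 0 and in the upper half-plane when ω < 0.

Case ω > 0 (lower half-plane, clockwise contour ⇒ F(ω) = -2πi·ΣRes):
  Res_{z = - \frac{\sqrt{2}}{8} - \frac{\sqrt{2} i}{8}} g(z) = \sqrt{2} \left(64 + 64 i\right) e^{\frac{\sqrt{2} \omega \left(-1 + i\right)}{8}}
  Res_{z = \frac{\sqrt{2}}{8} - \frac{\sqrt{2} i}{8}} g(z) = \sqrt{2} \left(-64 + 64 i\right) e^{- \frac{\sqrt{2} \omega \left(1 + i\right)}{8}}
  F(ω) = -2πi·ΣRes = 128 \sqrt{2} \pi \left(\left(1 - i\right) e^{\frac{\sqrt{2} i \omega}{4}} + 1 + i\right) e^{- \frac{\sqrt{2} \omega \left(1 + i\right)}{8}} = 512 \pi e^{- \frac{\sqrt{2} \omega}{8}} \sin{\left(\frac{\sqrt{2} \omega}{8} + \frac{\pi}{4} \right)}

Case ω < 0 (upper half-plane, counterclockwise contour ⇒ F(ω) = +2πi·ΣRes):
  Res_{z = \frac{\sqrt{2}}{8} + \frac{\sqrt{2} i}{8}} g(z) = \sqrt{2} \left(-64 - 64 i\right) e^{\frac{\sqrt{2} \omega \left(1 - i\right)}{8}}
  Res_{z = - \frac{\sqrt{2}}{8} + \frac{\sqrt{2} i}{8}} g(z) = \sqrt{2} \left(64 - 64 i\right) e^{\frac{\sqrt{2} \omega \left(1 + i\right)}{8}}
  F(ω) = 2πi·ΣRes = - 128 \sqrt{2} i \pi \left(\left(1 + i\right) e^{\frac{\sqrt{2} \omega \left(1 - i\right)}{8}} - \left(1 - i\right) e^{\frac{\sqrt{2} \omega \left(1 + i\right)}{8}}\right) = 512 \pi e^{\frac{\sqrt{2} \omega}{8}} \cos{\left(\frac{\sqrt{2} \omega}{8} + \frac{\pi}{4} \right)}

Both cases combine into a single formula in |ω|:

F(ω) = 512 \pi e^{- \frac{\sqrt{2} \left|{\omega}\right|}{8}} \sin{\left(\frac{\sqrt{2} \left|{\omega}\right|}{8} + \frac{\pi}{4} \right)}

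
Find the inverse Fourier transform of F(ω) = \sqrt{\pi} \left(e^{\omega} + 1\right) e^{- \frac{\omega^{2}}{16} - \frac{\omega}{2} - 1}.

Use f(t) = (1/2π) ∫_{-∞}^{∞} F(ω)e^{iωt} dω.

f(t) = 4 e^{- 4 t^{2}} \cos{\left(4 t \right)}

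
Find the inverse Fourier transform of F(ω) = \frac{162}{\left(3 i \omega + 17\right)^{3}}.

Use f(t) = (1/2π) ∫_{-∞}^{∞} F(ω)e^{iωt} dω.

f(t) = 3 t^{2} e^{- \frac{17 t}{3}} u\left(t\right)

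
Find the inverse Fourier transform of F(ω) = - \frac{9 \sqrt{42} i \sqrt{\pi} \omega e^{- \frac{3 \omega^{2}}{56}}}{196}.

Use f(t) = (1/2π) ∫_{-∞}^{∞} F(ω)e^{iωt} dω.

f(t) = 6 t e^{- \frac{14 t^{2}}{3}}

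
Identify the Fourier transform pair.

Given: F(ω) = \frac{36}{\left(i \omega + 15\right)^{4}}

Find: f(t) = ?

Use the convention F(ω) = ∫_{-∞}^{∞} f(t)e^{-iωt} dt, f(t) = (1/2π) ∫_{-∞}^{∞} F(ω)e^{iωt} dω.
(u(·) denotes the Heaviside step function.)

f(t) = 6 t^{3} e^{- 15 t} u\left(t\right)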